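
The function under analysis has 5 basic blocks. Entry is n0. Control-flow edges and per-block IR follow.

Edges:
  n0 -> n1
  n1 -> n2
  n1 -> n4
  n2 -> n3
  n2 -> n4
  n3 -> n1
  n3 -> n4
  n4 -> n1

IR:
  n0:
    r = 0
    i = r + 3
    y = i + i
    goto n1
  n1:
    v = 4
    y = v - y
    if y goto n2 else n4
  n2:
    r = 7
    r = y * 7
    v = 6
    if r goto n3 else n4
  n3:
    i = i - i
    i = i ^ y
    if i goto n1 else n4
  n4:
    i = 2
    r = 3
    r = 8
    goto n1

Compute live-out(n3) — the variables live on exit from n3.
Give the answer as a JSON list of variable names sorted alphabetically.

Answer: ["i", "y"]

Working:
Per-block:
  n0: {i,r,y} / ∅
  n1: {v,y} / {y}
  n2: {r,v} / {y}
  n3: {i} / {i,y}
  n4: {i,r} / ∅

Liveness:
  live n0: ∅→{i,y}
  live n1: {i,y}→{i,y}
  live n2: {i,y}→{i,y}
  live n3: {i,y}→{i,y}
  live n4: {y}→{i,y}

live-out(n3) = ["i", "y"]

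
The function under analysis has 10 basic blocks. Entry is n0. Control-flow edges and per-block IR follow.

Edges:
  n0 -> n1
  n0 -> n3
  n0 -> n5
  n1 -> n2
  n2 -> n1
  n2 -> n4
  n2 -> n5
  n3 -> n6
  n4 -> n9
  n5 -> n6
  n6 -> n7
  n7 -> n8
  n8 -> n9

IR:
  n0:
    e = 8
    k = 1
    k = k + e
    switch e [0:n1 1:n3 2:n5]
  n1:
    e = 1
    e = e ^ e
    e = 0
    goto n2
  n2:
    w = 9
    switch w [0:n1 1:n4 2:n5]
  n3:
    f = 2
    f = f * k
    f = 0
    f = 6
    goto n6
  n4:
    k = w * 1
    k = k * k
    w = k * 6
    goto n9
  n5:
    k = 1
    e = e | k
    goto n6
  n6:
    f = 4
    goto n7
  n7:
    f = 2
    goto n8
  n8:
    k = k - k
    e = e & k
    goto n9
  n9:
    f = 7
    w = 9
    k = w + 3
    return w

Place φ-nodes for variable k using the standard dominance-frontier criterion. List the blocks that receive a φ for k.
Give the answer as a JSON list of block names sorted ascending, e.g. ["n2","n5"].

idom tree: n1←n0 n2←n1 n3←n0 n4←n2 n5←n0 n6←n0 n7←n6 n8←n7 n9←n0
Dom∩ at merges:
  n1: preds {n0,n2}: {n0} ∩ {n0,n1,n2} = {n0}; idom=n0
  n5: preds {n0,n2}: {n0} ∩ {n0,n1,n2} = {n0}; idom=n0
  n6: preds {n3,n5}: {n0,n3} ∩ {n0,n5} = {n0}; idom=n0
  n9: preds {n4,n8}: {n0,n1,n2,n4} ∩ {n0,n6,n7,n8} = {n0}; idom=n0

DF walk-up:
  join n1 pred n0: · stop@n0
  join n1 pred n2: n2→n1 stop@n0
  join n5 pred n0: · stop@n0
  join n5 pred n2: n2→n1 stop@n0
  join n6 pred n3: n3 stop@n0
  join n6 pred n5: n5 stop@n0
  join n9 pred n4: n4→n2→n1 stop@n0
  join n9 pred n8: n8→n7→n6 stop@n0
  n0: DF=∅
  n1: DF={n1,n5,n9}
  n2: DF={n1,n5,n9}
  n3: DF={n6}
  n4: DF={n9}
  n5: DF={n6}
  n6: DF={n9}
  n7: DF={n9}
  n8: DF={n9}
  n9: DF=∅

φ for k: defs {n0,n4,n5,n8,n9}
  DF⁺ = {n6,n9}

Answer: ["n6", "n9"]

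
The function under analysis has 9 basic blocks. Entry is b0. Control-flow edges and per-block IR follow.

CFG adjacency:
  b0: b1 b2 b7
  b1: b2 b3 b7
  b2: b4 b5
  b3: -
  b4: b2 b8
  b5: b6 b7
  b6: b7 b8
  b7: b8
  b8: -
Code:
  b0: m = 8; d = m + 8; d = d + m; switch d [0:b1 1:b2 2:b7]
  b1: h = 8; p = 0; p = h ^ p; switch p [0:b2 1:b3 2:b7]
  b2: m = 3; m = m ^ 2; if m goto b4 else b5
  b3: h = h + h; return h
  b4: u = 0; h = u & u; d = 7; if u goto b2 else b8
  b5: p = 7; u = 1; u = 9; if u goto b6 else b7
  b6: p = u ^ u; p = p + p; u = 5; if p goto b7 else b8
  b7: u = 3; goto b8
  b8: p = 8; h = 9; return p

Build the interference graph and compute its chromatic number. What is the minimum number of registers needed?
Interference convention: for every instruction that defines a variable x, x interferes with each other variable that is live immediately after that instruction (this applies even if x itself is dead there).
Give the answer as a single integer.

Answer: 3

Working:
Per-block:
  b0 def {d,m} use ∅
  b1 def {h,p} use ∅
  b2 def {m} use ∅
  b3 def {h} use {h}
  b4 def {d,h,u} use ∅
  b5 def {p,u} use ∅
  b6 def {p,u} use {u}
  b7 def {u} use ∅
  b8 def {h,p} use ∅

Backward fixpoint:
  b0: in=∅ out=∅
  b1: in=∅ out={h}
  b2: in=∅ out=∅
  b3: in={h} out=∅
  b4: in=∅ out=∅
  b5: in=∅ out={u}
  b6: in={u} out=∅
  b7: in=∅ out=∅
  b8: in=∅ out=∅

Conflict graph:
  d — {m,u}
  h — {p,u}
  m — {d}
  p — {h,u}
  u — {d,h,p}

Registers:
  {h,p,u} pairwise interfere (3-clique) ⇒ χ ≥ 3
  3-colouring: c0={m,u}  c1={d,h}  c2={p}
  χ = 3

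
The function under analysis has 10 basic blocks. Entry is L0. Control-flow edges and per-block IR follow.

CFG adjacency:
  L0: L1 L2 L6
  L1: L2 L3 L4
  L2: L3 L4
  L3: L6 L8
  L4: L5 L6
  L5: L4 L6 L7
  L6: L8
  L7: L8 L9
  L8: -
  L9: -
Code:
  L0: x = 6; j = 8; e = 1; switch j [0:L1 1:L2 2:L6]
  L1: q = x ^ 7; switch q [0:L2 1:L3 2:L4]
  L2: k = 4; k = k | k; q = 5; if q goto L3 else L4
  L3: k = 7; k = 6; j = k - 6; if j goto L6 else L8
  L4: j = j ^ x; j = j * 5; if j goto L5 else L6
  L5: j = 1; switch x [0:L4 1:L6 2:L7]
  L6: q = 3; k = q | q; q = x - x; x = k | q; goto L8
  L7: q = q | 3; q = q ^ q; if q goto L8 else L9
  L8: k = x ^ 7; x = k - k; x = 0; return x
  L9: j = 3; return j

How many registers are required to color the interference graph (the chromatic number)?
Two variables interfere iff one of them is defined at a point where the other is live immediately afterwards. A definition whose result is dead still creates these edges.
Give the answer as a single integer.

Answer: 4

Working:
Block summaries:
  L0 def {e,j,x} use ∅
  L1 def {q} use {x}
  L2 def {k,q} use ∅
  L3 def {j,k} use ∅
  L4 def {j} use {j,x}
  L5 def {j} use {x}
  L6 def {k,q,x} use {x}
  L7 def {q} use {q}
  L8 def {k,x} use {x}
  L9 def {j} use ∅

Live sets:
  live L0: ∅→{j,x}
  live L1: {j,x}→{j,q,x}
  live L2: {j,x}→{j,q,x}
  live L3: {x}→{x}
  live L4: {j,q,x}→{q,x}
  live L5: {q,x}→{j,q,x}
  live L6: {x}→{x}
  live L7: {q,x}→{x}
  live L8: {x}→∅
  live L9: ∅→∅

Conflict graph:
  e↔{j,x}
  j↔{e,k,q,x}
  k↔{j,q,x}
  q↔{j,k,x}
  x↔{e,j,k,q}

Registers:
  lower bound: {j,k,q,x} mutually conflict ⇒ χ ≥ 4
  assign e→R2 j→R0 k→R2 q→R3 x→R1 — no edge inside a register ⇒ χ ≤ 4
  χ = 4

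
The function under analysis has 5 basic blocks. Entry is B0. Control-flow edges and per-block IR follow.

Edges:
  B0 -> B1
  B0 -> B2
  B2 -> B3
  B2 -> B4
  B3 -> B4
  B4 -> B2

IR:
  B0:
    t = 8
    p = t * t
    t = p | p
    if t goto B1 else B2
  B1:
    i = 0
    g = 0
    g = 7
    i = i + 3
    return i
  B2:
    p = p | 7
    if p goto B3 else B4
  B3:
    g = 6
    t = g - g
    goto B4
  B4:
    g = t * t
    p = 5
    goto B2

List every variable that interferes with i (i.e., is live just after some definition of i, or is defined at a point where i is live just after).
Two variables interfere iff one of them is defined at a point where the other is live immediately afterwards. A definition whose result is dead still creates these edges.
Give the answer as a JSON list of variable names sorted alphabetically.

Answer: ["g"]

Analysis:
Per-block:
  B0: {p,t} / ∅
  B1: {g,i} / ∅
  B2: {p} / {p}
  B3: {g,t} / ∅
  B4: {g,p} / {t}

Liveness:
  B0 li=∅ lo={p,t}
  B1 li=∅ lo=∅
  B2 li={p,t} lo={t}
  B3 li=∅ lo={t}
  B4 li={t} lo={p,t}

Conflict graph:
  g: {i,t}
  i: {g}
  p: {t}
  t: {g,p}

N(i) = ["g"]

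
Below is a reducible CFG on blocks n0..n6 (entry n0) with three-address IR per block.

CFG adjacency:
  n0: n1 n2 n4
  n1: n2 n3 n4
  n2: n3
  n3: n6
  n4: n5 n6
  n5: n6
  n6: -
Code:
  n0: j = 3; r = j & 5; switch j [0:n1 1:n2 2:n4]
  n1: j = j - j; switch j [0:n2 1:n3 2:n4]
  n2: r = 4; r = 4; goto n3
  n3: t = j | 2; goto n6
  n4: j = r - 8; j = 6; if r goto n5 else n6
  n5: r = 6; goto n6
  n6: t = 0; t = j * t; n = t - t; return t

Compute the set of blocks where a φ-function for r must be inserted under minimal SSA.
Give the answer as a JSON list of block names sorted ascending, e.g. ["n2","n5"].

Answer: ["n3", "n6"]

Derivation:
idom tree: n1←n0 n2←n0 n3←n0 n4←n0 n5←n4 n6←n0
Join-block Dom:
  n2: preds {n0,n1}: {n0} ∩ {n0,n1} = {n0}; idom=n0
  n3: preds {n1,n2}: {n0,n1} ∩ {n0,n2} = {n0}; idom=n0
  n4: preds {n0,n1}: {n0} ∩ {n0,n1} = {n0}; idom=n0
  n6: preds {n3,n4,n5}: {n0,n3} ∩ {n0,n4} ∩ {n0,n4,n5} = {n0}; idom=n0

DF derivation:
  n2←n0: walk · to n0
  n2←n1: walk n1 to n0
  n3←n1: walk n1 to n0
  n3←n2: walk n2 to n0
  n4←n0: walk · to n0
  n4←n1: walk n1 to n0
  n6←n3: walk n3 to n0
  n6←n4: walk n4 to n0
  n6←n5: walk n5→n4 to n0
  DF(n0)=∅
  DF(n1)={n2,n3,n4}
  DF(n2)={n3}
  DF(n3)={n6}
  DF(n4)={n6}
  DF(n5)={n6}
  DF(n6)=∅

φ for r: defs {n0,n2,n5}
  DF⁺ = {n3,n6}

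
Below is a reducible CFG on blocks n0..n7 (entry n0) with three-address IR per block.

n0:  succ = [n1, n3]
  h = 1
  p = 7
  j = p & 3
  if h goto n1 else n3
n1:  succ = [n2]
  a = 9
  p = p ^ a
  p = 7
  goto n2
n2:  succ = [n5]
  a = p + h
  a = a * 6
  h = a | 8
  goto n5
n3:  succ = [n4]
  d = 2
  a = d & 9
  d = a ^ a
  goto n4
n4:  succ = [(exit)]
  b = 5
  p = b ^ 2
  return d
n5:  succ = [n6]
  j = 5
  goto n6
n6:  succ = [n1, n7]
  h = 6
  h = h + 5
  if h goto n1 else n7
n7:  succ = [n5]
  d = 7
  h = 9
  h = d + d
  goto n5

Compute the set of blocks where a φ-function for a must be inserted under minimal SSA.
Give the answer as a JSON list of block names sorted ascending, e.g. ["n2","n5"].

Answer: ["n1"]

Analysis:
idom tree: n1←n0 n2←n1 n3←n0 n4←n3 n5←n2 n6←n5 n7←n6
Dom at joins:
  n1: preds {n0,n6}: {n0} ∩ {n0,n1,n2,n5,n6} = {n0}; idom=n0
  n5: preds {n2,n7}: {n0,n1,n2} ∩ {n0,n1,n2,n5,n6,n7} = {n0,n1,n2}; idom=n2

DF derivation:
  join n1 pred n0: · stop@n0
  join n1 pred n6: n6→n5→n2→n1 stop@n0
  join n5 pred n2: · stop@n2
  join n5 pred n7: n7→n6→n5 stop@n2
  n0: DF=∅
  n1: DF={n1}
  n2: DF={n1}
  n3: DF=∅
  n4: DF=∅
  n5: DF={n1,n5}
  n6: DF={n1,n5}
  n7: DF={n5}

φ for a: defs {n1,n2,n3}
  DF⁺ = {n1}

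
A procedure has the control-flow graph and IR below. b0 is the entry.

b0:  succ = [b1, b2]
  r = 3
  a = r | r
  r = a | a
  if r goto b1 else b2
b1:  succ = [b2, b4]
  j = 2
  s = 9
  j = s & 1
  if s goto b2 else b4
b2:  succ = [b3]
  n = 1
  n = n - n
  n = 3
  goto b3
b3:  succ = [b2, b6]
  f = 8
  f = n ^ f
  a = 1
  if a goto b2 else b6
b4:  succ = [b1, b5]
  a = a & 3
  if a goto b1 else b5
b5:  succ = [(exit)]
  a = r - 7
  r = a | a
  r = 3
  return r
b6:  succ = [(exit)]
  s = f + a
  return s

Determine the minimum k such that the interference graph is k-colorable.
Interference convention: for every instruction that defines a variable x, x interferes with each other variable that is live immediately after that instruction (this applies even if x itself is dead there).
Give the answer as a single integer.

def/use:
  b0: {a,r} / ∅
  b1: {j,s} / ∅
  b2: {n} / ∅
  b3: {a,f} / {n}
  b4: {a} / {a}
  b5: {a,r} / {r}
  b6: {s} / {a,f}

Backward fixpoint:
  b0: in=∅ out={a,r}
  b1: in={a,r} out={a,r}
  b2: in=∅ out={n}
  b3: in={n} out={a,f}
  b4: in={a,r} out={a,r}
  b5: in={r} out=∅
  b6: in={a,f} out=∅

Interference:
  a — {f,j,r,s}
  f — {a,n}
  j — {a,r,s}
  n — {f}
  r — {a,j,s}
  s — {a,j,r}

Chromatic number:
  lower bound: {a,j,r,s} mutually conflict ⇒ χ ≥ 4
  4-colouring: r0={a,n}  r1={f,j}  r2={r}  r3={s}
  χ = 4

Answer: 4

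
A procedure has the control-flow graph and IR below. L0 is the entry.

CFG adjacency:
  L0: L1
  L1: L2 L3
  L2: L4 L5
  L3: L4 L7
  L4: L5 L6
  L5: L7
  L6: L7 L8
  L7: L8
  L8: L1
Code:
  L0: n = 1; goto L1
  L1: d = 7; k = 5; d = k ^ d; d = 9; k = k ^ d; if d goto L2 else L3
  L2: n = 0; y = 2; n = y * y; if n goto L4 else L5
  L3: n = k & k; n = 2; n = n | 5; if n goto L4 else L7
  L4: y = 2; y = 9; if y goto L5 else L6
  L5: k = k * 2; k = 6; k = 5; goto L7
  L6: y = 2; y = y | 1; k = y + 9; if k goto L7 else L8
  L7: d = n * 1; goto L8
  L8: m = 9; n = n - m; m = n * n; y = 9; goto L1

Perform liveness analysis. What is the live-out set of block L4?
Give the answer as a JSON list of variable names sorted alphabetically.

Answer: ["k", "n"]

Working:
Per-block:
  L0: {n} / ∅
  L1: {d,k} / ∅
  L2: {n,y} / ∅
  L3: {n} / {k}
  L4: {y} / ∅
  L5: {k} / {k}
  L6: {k,y} / ∅
  L7: {d} / {n}
  L8: {m,n,y} / {n}

Live sets:
  L0: in=∅ out=∅
  L1: in=∅ out={k}
  L2: in={k} out={k,n}
  L3: in={k} out={k,n}
  L4: in={k,n} out={k,n}
  L5: in={k,n} out={n}
  L6: in={n} out={n}
  L7: in={n} out={n}
  L8: in={n} out=∅

live-out(L4) = ["k", "n"]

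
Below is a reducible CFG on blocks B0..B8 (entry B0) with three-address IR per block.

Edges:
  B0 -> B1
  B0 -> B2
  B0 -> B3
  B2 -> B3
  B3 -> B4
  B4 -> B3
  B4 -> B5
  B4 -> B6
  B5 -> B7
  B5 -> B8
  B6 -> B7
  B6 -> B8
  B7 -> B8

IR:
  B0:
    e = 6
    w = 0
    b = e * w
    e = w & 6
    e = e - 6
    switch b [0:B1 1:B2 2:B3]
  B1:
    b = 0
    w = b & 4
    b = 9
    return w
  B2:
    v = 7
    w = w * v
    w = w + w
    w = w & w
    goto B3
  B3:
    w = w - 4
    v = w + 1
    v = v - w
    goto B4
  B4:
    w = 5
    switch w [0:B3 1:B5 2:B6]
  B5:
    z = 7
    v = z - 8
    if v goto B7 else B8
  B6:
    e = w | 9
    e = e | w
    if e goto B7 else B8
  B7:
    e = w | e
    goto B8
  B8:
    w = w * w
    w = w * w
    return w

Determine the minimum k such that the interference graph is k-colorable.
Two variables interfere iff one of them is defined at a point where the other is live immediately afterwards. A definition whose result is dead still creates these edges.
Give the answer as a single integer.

Answer: 3

Analysis:
Block summaries:
  B0: def={b,e,w} ue=∅
  B1: def={b,w} ue=∅
  B2: def={v,w} ue={w}
  B3: def={v,w} ue={w}
  B4: def={w} ue=∅
  B5: def={v,z} ue=∅
  B6: def={e} ue={w}
  B7: def={e} ue={e,w}
  B8: def={w} ue={w}

Live sets:
  live B0: ∅→{e,w}
  live B1: ∅→∅
  live B2: {e,w}→{e,w}
  live B3: {e,w}→{e}
  live B4: {e}→{e,w}
  live B5: {e,w}→{e,w}
  live B6: {w}→{e,w}
  live B7: {e,w}→{w}
  live B8: {w}→∅

Conflict graph:
  b↔{e,w}
  e↔{b,v,w,z}
  v↔{e,w}
  w↔{b,e,v,z}
  z↔{e,w}

Registers:
  {b,e,w} pairwise interfere (3-clique) ⇒ χ ≥ 3
  3-colouring: r0={e}  r1={w}  r2={b,v,z}
  χ = 3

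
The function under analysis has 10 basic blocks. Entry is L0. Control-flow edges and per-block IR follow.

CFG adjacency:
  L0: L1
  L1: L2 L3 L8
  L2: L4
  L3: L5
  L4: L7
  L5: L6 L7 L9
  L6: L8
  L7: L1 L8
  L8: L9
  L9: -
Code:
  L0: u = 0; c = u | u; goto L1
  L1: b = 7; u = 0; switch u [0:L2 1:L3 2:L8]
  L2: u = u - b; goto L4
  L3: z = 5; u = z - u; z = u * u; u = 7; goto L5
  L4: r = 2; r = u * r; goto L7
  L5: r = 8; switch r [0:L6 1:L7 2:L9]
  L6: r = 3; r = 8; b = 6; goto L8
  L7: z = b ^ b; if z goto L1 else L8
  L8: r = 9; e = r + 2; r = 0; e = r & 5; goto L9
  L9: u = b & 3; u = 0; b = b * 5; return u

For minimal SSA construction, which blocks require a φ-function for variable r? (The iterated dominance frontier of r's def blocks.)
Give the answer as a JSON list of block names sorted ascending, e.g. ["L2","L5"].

idom tree: L1←L0 L2←L1 L3←L1 L4←L2 L5←L3 L6←L5 L7←L1 L8←L1 L9←L1
Join-block Dom:
  L1: preds {L0,L7}: {L0} ∩ {L0,L1,L7} = {L0}; idom=L0
  L7: preds {L4,L5}: {L0,L1,L2,L4} ∩ {L0,L1,L3,L5} = {L0,L1}; idom=L1
  L8: preds {L1,L6,L7}: {L0,L1} ∩ {L0,L1,L3,L5,L6} ∩ {L0,L1,L7} = {L0,L1}; idom=L1
  L9: preds {L5,L8}: {L0,L1,L3,L5} ∩ {L0,L1,L8} = {L0,L1}; idom=L1

Frontier:
  L1←L0: walk · to L0
  L1←L7: walk L7→L1 to L0
  L7←L4: walk L4→L2 to L1
  L7←L5: walk L5→L3 to L1
  L8←L1: walk · to L1
  L8←L6: walk L6→L5→L3 to L1
  L8←L7: walk L7 to L1
  L9←L5: walk L5→L3 to L1
  L9←L8: walk L8 to L1
  DF(L0)=∅
  DF(L1)={L1}
  DF(L2)={L7}
  DF(L3)={L7,L8,L9}
  DF(L4)={L7}
  DF(L5)={L7,L8,L9}
  DF(L6)={L8}
  DF(L7)={L1,L8}
  DF(L8)={L9}
  DF(L9)=∅

φ for r: defs {L4,L5,L6,L8}
  DF⁺ = {L1,L7,L8,L9}

Answer: ["L1", "L7", "L8", "L9"]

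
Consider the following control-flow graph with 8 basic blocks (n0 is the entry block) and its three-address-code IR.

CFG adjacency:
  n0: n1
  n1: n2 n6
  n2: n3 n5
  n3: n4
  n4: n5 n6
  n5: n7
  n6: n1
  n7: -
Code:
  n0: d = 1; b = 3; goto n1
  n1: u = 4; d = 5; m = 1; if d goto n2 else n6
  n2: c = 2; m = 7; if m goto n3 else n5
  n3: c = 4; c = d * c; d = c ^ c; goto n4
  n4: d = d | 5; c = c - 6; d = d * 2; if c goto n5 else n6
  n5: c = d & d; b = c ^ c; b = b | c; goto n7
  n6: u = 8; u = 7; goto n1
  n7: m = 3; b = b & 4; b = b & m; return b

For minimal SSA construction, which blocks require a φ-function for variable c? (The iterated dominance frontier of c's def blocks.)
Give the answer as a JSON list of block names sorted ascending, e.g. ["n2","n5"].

Answer: ["n1", "n5", "n6"]

Working:
idom tree: n1←n0 n2←n1 n3←n2 n4←n3 n5←n2 n6←n1 n7←n5
Join-block Dom:
  n1: preds {n0,n6}: {n0} ∩ {n0,n1,n6} = {n0}; idom=n0
  n5: preds {n2,n4}: {n0,n1,n2} ∩ {n0,n1,n2,n3,n4} = {n0,n1,n2}; idom=n2
  n6: preds {n1,n4}: {n0,n1} ∩ {n0,n1,n2,n3,n4} = {n0,n1}; idom=n1

DF derivation:
  n1←n0: walk · to n0
  n1←n6: walk n6→n1 to n0
  n5←n2: walk · to n2
  n5←n4: walk n4→n3 to n2
  n6←n1: walk · to n1
  n6←n4: walk n4→n3→n2 to n1
  n0 → ∅
  n1 → {n1}
  n2 → {n6}
  n3 → {n5,n6}
  n4 → {n5,n6}
  n5 → ∅
  n6 → {n1}
  n7 → ∅

φ for c: defs {n2,n3,n4,n5}
  DF⁺ = {n1,n5,n6}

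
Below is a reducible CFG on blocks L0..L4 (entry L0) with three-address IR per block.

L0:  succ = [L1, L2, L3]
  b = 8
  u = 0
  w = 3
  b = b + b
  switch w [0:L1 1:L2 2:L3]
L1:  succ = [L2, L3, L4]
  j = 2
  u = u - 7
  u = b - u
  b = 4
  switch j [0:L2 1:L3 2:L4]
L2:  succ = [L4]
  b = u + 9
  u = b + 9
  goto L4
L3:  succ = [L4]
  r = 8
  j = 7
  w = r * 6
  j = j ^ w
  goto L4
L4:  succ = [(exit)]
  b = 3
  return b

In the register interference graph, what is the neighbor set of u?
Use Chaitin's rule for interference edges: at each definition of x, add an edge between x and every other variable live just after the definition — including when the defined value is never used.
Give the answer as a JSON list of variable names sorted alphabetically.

Per-block:
  L0: def={b,u,w} ue=∅
  L1: def={b,j,u} ue={b,u}
  L2: def={b,u} ue={u}
  L3: def={j,r,w} ue=∅
  L4: def={b} ue=∅

Live sets:
  live L0: ∅→{b,u}
  live L1: {b,u}→{u}
  live L2: {u}→∅
  live L3: ∅→∅
  live L4: ∅→∅

Interference:
  b — {j,u,w}
  j — {b,r,u,w}
  r — {j}
  u — {b,j,w}
  w — {b,j,u}

N(u) = ["b", "j", "w"]

Answer: ["b", "j", "w"]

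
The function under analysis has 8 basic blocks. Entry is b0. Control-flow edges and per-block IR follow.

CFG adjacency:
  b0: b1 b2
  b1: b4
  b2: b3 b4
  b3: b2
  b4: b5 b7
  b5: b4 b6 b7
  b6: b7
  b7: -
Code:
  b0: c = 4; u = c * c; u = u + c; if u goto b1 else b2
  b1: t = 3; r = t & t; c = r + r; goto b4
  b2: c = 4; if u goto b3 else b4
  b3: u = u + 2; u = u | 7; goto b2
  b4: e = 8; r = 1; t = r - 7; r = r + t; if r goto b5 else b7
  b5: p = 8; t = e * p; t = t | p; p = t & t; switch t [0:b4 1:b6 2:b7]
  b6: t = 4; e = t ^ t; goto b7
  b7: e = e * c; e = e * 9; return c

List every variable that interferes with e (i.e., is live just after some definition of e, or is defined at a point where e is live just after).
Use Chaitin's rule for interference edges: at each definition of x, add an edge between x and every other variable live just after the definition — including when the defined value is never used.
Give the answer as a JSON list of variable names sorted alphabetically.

Answer: ["c", "p", "r", "t"]

Analysis:
def/use:
  b0 def {c,u} use ∅
  b1 def {c,r,t} use ∅
  b2 def {c} use {u}
  b3 def {u} use {u}
  b4 def {e,r,t} use ∅
  b5 def {p,t} use {e}
  b6 def {e,t} use ∅
  b7 def {e} use {c,e}

Backward fixpoint:
  b0: in=∅ out={u}
  b1: in=∅ out={c}
  b2: in={u} out={c,u}
  b3: in={u} out={u}
  b4: in={c} out={c,e}
  b5: in={c,e} out={c,e}
  b6: in={c} out={c,e}
  b7: in={c,e} out=∅

Conflict graph:
  c — {e,p,r,t,u}
  e — {c,p,r,t}
  p — {c,e,t}
  r — {c,e,t}
  t — {c,e,p,r}
  u — {c}

N(e) = ["c", "p", "r", "t"]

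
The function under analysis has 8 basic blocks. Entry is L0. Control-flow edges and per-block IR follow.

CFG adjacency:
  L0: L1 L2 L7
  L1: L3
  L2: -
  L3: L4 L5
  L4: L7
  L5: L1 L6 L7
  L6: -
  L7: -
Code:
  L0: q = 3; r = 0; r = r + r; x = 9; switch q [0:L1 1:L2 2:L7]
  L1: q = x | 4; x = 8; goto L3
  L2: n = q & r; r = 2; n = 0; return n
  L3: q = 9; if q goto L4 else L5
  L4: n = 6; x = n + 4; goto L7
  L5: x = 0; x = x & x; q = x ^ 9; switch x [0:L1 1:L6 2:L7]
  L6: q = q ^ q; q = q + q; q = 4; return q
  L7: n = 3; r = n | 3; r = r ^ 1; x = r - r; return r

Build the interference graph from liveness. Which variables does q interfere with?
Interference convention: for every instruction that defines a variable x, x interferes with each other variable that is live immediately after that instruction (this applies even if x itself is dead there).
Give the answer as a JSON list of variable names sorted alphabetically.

Answer: ["r", "x"]

Derivation:
Block summaries:
  L0 def {q,r,x} use ∅
  L1 def {q,x} use {x}
  L2 def {n,r} use {q,r}
  L3 def {q} use ∅
  L4 def {n,x} use ∅
  L5 def {q,x} use ∅
  L6 def {q} use {q}
  L7 def {n,r,x} use ∅

Liveness:
  L0 li=∅ lo={q,r,x}
  L1 li={x} lo=∅
  L2 li={q,r} lo=∅
  L3 li=∅ lo=∅
  L4 li=∅ lo=∅
  L5 li=∅ lo={q,x}
  L6 li={q} lo=∅
  L7 li=∅ lo=∅

Interfere edges:
  n↔∅
  q↔{r,x}
  r↔{q,x}
  x↔{q,r}

N(q) = ["r", "x"]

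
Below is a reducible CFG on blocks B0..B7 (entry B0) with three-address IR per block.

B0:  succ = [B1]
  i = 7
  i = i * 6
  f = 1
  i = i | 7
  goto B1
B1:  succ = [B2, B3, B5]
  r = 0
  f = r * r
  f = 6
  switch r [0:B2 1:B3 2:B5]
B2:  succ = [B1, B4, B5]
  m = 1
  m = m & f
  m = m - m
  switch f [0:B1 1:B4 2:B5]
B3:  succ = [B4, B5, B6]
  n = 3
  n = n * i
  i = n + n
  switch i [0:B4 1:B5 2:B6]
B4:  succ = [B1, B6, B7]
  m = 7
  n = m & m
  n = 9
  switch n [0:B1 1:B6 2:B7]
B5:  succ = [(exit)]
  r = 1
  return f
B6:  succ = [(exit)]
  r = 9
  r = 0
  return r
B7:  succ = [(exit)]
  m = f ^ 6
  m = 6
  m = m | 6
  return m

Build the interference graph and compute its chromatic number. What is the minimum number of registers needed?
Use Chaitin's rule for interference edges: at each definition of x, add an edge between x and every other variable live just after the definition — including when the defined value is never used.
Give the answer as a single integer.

Answer: 3

Working:
Per-block:
  B0: {f,i} / ∅
  B1: {f,r} / ∅
  B2: {m} / {f}
  B3: {i,n} / {i}
  B4: {m,n} / ∅
  B5: {r} / {f}
  B6: {r} / ∅
  B7: {m} / {f}

Live sets:
  live B0: ∅→{i}
  live B1: {i}→{f,i}
  live B2: {f,i}→{f,i}
  live B3: {f,i}→{f,i}
  live B4: {f,i}→{f,i}
  live B5: {f}→∅
  live B6: ∅→∅
  live B7: {f}→∅

Interference:
  f↔{i,m,n,r}
  i↔{f,m,n,r}
  m↔{f,i}
  n↔{f,i}
  r↔{f,i}

Registers:
  lower bound: {f,i,m} mutually conflict ⇒ χ ≥ 3
  assign f→R0 i→R1 m→R2 n→R2 r→R2 — no edge inside a register ⇒ χ ≤ 3
  χ = 3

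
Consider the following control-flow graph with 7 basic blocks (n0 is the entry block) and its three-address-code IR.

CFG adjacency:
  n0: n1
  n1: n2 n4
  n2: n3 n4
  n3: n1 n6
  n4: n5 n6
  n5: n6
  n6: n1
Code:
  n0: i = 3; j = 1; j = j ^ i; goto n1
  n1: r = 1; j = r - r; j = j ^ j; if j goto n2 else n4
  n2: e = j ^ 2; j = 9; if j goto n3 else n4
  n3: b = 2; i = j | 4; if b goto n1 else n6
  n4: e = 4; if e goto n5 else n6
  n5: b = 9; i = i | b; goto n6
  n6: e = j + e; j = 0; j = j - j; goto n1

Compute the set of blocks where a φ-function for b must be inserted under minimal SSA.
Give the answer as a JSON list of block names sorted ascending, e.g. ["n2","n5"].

Answer: ["n1", "n6"]

Working:
idom tree: n1←n0 n2←n1 n3←n2 n4←n1 n5←n4 n6←n1
Join-block Dom:
  n1: preds {n0,n3,n6}: {n0} ∩ {n0,n1,n2,n3} ∩ {n0,n1,n6} = {n0}; idom=n0
  n4: preds {n1,n2}: {n0,n1} ∩ {n0,n1,n2} = {n0,n1}; idom=n1
  n6: preds {n3,n4,n5}: {n0,n1,n2,n3} ∩ {n0,n1,n4} ∩ {n0,n1,n4,n5} = {n0,n1}; idom=n1

DF derivation:
  join n1 pred n0: · stop@n0
  join n1 pred n3: n3→n2→n1 stop@n0
  join n1 pred n6: n6→n1 stop@n0
  join n4 pred n1: · stop@n1
  join n4 pred n2: n2 stop@n1
  join n6 pred n3: n3→n2 stop@n1
  join n6 pred n4: n4 stop@n1
  join n6 pred n5: n5→n4 stop@n1
  n0 → ∅
  n1 → {n1}
  n2 → {n1,n4,n6}
  n3 → {n1,n6}
  n4 → {n6}
  n5 → {n6}
  n6 → {n1}

φ for b: defs {n3,n5}
  DF⁺ = {n1,n6}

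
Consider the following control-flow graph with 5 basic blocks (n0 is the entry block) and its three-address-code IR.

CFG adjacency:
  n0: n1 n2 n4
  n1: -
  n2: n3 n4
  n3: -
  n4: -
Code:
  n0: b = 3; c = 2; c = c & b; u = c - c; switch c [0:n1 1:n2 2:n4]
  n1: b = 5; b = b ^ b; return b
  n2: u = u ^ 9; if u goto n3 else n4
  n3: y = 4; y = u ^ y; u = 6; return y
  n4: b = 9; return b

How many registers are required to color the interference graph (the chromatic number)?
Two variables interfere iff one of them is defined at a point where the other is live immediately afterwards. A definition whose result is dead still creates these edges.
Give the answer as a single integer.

def/use:
  n0: {b,c,u} / ∅
  n1: {b} / ∅
  n2: {u} / {u}
  n3: {u,y} / {u}
  n4: {b} / ∅

Liveness:
  live n0: ∅→{u}
  live n1: ∅→∅
  live n2: {u}→{u}
  live n3: {u}→∅
  live n4: ∅→∅

Conflict graph:
  b — {c}
  c — {b,u}
  u — {c,y}
  y — {u}

Colouring:
  clique {b,c} ⇒ need ≥ 2
  assign b→c1 c→c0 u→c1 y→c0 — no edge inside a register ⇒ χ ≤ 2
  χ = 2

Answer: 2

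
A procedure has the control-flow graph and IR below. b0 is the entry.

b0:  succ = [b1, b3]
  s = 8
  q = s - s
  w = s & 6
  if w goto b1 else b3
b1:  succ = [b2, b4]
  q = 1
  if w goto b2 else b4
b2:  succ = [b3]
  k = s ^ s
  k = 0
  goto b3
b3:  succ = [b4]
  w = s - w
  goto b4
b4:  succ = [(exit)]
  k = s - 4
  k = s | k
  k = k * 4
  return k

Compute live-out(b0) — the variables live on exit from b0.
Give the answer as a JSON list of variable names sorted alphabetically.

Answer: ["s", "w"]

Derivation:
def/use:
  b0: def={q,s,w} ue=∅
  b1: def={q} ue={w}
  b2: def={k} ue={s}
  b3: def={w} ue={s,w}
  b4: def={k} ue={s}

Live sets:
  b0 li=∅ lo={s,w}
  b1 li={s,w} lo={s,w}
  b2 li={s,w} lo={s,w}
  b3 li={s,w} lo={s}
  b4 li={s} lo=∅

live-out(b0) = ["s", "w"]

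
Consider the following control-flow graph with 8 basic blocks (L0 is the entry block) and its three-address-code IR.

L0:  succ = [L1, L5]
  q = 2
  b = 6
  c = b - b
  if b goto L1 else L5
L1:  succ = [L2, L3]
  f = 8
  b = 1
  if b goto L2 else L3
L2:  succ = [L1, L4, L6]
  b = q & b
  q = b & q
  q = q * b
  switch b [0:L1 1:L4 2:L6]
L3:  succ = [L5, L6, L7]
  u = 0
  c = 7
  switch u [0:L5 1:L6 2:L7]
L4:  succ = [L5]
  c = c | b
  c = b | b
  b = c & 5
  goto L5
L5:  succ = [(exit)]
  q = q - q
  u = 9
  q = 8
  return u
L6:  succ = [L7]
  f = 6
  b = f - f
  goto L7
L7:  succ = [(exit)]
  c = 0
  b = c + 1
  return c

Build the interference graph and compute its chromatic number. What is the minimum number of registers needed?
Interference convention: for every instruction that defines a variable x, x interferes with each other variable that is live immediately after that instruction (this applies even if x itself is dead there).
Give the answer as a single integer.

def/use:
  L0: {b,c,q} / ∅
  L1: {b,f} / ∅
  L2: {b,q} / {b,q}
  L3: {c,u} / ∅
  L4: {b,c} / {b,c}
  L5: {q,u} / {q}
  L6: {b,f} / ∅
  L7: {b,c} / ∅

Live sets:
  L0: in=∅ out={c,q}
  L1: in={c,q} out={b,c,q}
  L2: in={b,c,q} out={b,c,q}
  L3: in={q} out={q}
  L4: in={b,c,q} out={q}
  L5: in={q} out=∅
  L6: in=∅ out=∅
  L7: in=∅ out=∅

Interfere edges:
  b: {c,q}
  c: {b,f,q,u}
  f: {c,q}
  q: {b,c,f,u}
  u: {c,q}

Chromatic number:
  {b,c,q} pairwise interfere (3-clique) ⇒ χ ≥ 3
  assign b→r2 c→r0 f→r2 q→r1 u→r2 — no edge inside a register ⇒ χ ≤ 3
  χ = 3

Answer: 3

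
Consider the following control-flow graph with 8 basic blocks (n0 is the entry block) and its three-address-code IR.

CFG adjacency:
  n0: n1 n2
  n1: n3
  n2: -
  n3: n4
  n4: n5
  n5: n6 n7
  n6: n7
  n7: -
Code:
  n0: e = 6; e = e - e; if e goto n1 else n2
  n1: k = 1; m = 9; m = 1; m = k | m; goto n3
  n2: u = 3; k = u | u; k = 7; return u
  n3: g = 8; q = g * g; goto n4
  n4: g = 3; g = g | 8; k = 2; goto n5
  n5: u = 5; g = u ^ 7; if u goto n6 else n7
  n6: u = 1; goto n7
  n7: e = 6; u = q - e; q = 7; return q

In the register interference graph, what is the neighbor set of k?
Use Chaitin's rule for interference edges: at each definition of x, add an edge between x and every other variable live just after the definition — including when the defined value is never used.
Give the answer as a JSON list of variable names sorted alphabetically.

Block summaries:
  n0: def={e} ue=∅
  n1: def={k,m} ue=∅
  n2: def={k,u} ue=∅
  n3: def={g,q} ue=∅
  n4: def={g,k} ue=∅
  n5: def={g,u} ue=∅
  n6: def={u} ue=∅
  n7: def={e,q,u} ue={q}

Liveness:
  n0: in=∅ out=∅
  n1: in=∅ out=∅
  n2: in=∅ out=∅
  n3: in=∅ out={q}
  n4: in={q} out={q}
  n5: in={q} out={q}
  n6: in={q} out={q}
  n7: in={q} out=∅

Interfere edges:
  e — {q}
  g — {q,u}
  k — {m,q,u}
  m — {k}
  q — {e,g,k,u}
  u — {g,k,q}

N(k) = ["m", "q", "u"]

Answer: ["m", "q", "u"]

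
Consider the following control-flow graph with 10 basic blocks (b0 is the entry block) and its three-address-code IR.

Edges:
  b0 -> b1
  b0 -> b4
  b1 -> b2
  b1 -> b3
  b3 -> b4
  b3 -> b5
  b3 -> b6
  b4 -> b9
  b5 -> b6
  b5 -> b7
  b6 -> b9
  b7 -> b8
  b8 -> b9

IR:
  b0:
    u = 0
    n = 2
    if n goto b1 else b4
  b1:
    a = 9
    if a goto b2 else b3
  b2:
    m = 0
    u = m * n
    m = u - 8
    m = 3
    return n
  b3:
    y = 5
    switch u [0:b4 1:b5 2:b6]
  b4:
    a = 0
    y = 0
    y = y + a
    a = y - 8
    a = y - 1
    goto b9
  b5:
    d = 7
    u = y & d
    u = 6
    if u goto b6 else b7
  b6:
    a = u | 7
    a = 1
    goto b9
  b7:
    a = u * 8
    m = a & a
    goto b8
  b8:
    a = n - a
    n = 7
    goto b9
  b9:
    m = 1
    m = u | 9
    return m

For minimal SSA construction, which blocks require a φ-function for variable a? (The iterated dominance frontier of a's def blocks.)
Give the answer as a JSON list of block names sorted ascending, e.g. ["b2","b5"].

Answer: ["b4", "b9"]

Analysis:
idom tree: b1←b0 b2←b1 b3←b1 b4←b0 b5←b3 b6←b3 b7←b5 b8←b7 b9←b0
Join-block Dom:
  b4: preds {b0,b3}: {b0} ∩ {b0,b1,b3} = {b0}; idom=b0
  b6: preds {b3,b5}: {b0,b1,b3} ∩ {b0,b1,b3,b5} = {b0,b1,b3}; idom=b3
  b9: preds {b4,b6,b8}: {b0,b4} ∩ {b0,b1,b3,b6} ∩ {b0,b1,b3,b5,b7,b8} = {b0}; idom=b0

Frontier:
  b4←b0: walk · to b0
  b4←b3: walk b3→b1 to b0
  b6←b3: walk · to b3
  b6←b5: walk b5 to b3
  b9←b4: walk b4 to b0
  b9←b6: walk b6→b3→b1 to b0
  b9←b8: walk b8→b7→b5→b3→b1 to b0
  DF(b0)=∅
  DF(b1)={b4,b9}
  DF(b2)=∅
  DF(b3)={b4,b9}
  DF(b4)={b9}
  DF(b5)={b6,b9}
  DF(b6)={b9}
  DF(b7)={b9}
  DF(b8)={b9}
  DF(b9)=∅

φ for a: defs {b1,b4,b6,b7,b8}
  DF⁺ = {b4,b9}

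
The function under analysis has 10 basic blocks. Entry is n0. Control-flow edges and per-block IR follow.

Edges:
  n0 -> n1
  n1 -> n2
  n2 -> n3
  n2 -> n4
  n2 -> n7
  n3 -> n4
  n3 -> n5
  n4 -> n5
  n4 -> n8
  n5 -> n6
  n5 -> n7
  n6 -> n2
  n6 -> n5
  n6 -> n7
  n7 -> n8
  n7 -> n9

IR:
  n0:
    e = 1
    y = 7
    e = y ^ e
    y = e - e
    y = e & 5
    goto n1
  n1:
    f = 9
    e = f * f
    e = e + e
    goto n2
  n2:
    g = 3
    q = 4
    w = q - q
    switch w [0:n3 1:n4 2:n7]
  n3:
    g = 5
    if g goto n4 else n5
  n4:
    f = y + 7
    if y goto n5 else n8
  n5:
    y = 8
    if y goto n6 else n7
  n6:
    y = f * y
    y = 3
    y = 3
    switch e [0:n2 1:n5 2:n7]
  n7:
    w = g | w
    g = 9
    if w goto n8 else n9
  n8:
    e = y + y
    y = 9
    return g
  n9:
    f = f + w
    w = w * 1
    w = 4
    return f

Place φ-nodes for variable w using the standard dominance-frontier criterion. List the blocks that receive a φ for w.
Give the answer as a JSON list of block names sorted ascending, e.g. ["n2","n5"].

Answer: ["n2", "n8"]

Analysis:
idom tree: n1←n0 n2←n1 n3←n2 n4←n2 n5←n2 n6←n5 n7←n2 n8←n2 n9←n7
Dom at joins:
  n2: preds {n1,n6}: {n0,n1} ∩ {n0,n1,n2,n5,n6} = {n0,n1}; idom=n1
  n4: preds {n2,n3}: {n0,n1,n2} ∩ {n0,n1,n2,n3} = {n0,n1,n2}; idom=n2
  n5: preds {n3,n4,n6}: {n0,n1,n2,n3} ∩ {n0,n1,n2,n4} ∩ {n0,n1,n2,n5,n6} = {n0,n1,n2}; idom=n2
  n7: preds {n2,n5,n6}: {n0,n1,n2} ∩ {n0,n1,n2,n5} ∩ {n0,n1,n2,n5,n6} = {n0,n1,n2}; idom=n2
  n8: preds {n4,n7}: {n0,n1,n2,n4} ∩ {n0,n1,n2,n7} = {n0,n1,n2}; idom=n2

DF walk-up:
  n2←n1: walk · to n1
  n2←n6: walk n6→n5→n2 to n1
  n4←n2: walk · to n2
  n4←n3: walk n3 to n2
  n5←n3: walk n3 to n2
  n5←n4: walk n4 to n2
  n5←n6: walk n6→n5 to n2
  n7←n2: walk · to n2
  n7←n5: walk n5 to n2
  n7←n6: walk n6→n5 to n2
  n8←n4: walk n4 to n2
  n8←n7: walk n7 to n2
  n0 → ∅
  n1 → ∅
  n2 → {n2}
  n3 → {n4,n5}
  n4 → {n5,n8}
  n5 → {n2,n5,n7}
  n6 → {n2,n5,n7}
  n7 → {n8}
  n8 → ∅
  n9 → ∅

φ for w: defs {n2,n7,n9}
  DF⁺ = {n2,n8}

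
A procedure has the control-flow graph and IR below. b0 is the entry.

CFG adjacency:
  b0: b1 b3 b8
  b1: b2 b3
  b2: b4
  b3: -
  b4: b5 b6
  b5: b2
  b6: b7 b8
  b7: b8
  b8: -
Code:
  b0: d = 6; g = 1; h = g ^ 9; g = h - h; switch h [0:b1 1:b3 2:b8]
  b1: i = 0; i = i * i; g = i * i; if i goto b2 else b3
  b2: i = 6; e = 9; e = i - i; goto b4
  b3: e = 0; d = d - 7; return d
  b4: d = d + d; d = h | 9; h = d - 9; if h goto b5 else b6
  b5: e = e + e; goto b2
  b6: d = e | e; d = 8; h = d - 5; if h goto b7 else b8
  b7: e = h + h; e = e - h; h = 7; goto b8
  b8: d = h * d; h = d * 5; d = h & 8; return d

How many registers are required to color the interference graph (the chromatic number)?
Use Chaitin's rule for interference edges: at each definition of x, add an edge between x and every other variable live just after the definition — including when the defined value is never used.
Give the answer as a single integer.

def/use:
  b0 def {d,g,h} use ∅
  b1 def {g,i} use ∅
  b2 def {e,i} use ∅
  b3 def {d,e} use {d}
  b4 def {d,h} use {d,h}
  b5 def {e} use {e}
  b6 def {d,h} use {e}
  b7 def {e,h} use {h}
  b8 def {d,h} use {d,h}

Backward fixpoint:
  b0 li=∅ lo={d,h}
  b1 li={d,h} lo={d,h}
  b2 li={d,h} lo={d,e,h}
  b3 li={d} lo=∅
  b4 li={d,e,h} lo={d,e,h}
  b5 li={d,e,h} lo={d,h}
  b6 li={e} lo={d,h}
  b7 li={d,h} lo={d,h}
  b8 li={d,h} lo=∅

Interference:
  d — {e,g,h,i}
  e — {d,h,i}
  g — {d,h,i}
  h — {d,e,g,i}
  i — {d,e,g,h}

Chromatic number:
  lower bound: {d,e,h,i} mutually conflict ⇒ χ ≥ 4
  4-colouring: c0={d}  c1={h}  c2={i}  c3={e,g}
  χ = 4

Answer: 4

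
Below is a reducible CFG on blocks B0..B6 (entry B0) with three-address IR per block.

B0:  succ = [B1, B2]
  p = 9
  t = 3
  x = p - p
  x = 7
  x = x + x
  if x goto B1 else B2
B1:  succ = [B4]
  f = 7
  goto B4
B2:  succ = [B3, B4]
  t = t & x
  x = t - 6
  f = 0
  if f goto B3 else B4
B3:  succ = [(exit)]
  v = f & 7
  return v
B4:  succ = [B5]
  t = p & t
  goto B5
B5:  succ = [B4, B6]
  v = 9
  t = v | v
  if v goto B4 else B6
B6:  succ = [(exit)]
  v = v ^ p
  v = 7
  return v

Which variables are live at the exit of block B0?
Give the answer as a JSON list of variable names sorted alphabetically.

Per-block:
  B0: {p,t,x} / ∅
  B1: {f} / ∅
  B2: {f,t,x} / {t,x}
  B3: {v} / {f}
  B4: {t} / {p,t}
  B5: {t,v} / ∅
  B6: {v} / {p,v}

Liveness:
  B0: in=∅ out={p,t,x}
  B1: in={p,t} out={p,t}
  B2: in={p,t,x} out={f,p,t}
  B3: in={f} out=∅
  B4: in={p,t} out={p}
  B5: in={p} out={p,t,v}
  B6: in={p,v} out=∅

live-out(B0) = ["p", "t", "x"]

Answer: ["p", "t", "x"]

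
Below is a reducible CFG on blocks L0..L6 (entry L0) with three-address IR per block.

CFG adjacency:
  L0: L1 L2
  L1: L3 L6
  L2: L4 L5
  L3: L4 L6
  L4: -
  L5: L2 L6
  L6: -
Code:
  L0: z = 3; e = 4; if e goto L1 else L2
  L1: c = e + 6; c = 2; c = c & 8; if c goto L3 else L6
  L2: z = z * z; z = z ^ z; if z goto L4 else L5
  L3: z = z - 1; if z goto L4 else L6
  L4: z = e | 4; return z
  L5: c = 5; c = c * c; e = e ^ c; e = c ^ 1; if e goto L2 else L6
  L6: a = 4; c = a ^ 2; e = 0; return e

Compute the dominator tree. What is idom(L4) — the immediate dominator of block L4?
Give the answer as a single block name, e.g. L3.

Answer: L0

Working:
idom tree: L1←L0 L2←L0 L3←L1 L4←L0 L5←L2 L6←L0
Dom∩ at merges:
  L2: preds {L0,L5}: {L0} ∩ {L0,L2,L5} = {L0}; idom=L0
  L4: preds {L2,L3}: {L0,L2} ∩ {L0,L1,L3} = {L0}; idom=L0
  L6: preds {L1,L3,L5}: {L0,L1} ∩ {L0,L1,L3} ∩ {L0,L2,L5} = {L0}; idom=L0

idom(L4) = L0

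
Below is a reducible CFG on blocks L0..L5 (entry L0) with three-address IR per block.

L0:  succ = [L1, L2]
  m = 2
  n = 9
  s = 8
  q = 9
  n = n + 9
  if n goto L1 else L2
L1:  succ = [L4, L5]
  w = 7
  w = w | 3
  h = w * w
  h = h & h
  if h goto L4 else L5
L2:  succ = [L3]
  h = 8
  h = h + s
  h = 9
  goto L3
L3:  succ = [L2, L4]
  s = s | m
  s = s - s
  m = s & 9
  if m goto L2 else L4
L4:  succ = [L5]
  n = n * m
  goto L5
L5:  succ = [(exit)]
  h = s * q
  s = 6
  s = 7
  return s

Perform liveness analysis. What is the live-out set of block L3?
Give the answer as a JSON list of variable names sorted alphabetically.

Answer: ["m", "n", "q", "s"]

Derivation:
Block summaries:
  L0: def={m,n,q,s} ue=∅
  L1: def={h,w} ue=∅
  L2: def={h} ue={s}
  L3: def={m,s} ue={m,s}
  L4: def={n} ue={m,n}
  L5: def={h,s} ue={q,s}

Live sets:
  L0 li=∅ lo={m,n,q,s}
  L1 li={m,n,q,s} lo={m,n,q,s}
  L2 li={m,n,q,s} lo={m,n,q,s}
  L3 li={m,n,q,s} lo={m,n,q,s}
  L4 li={m,n,q,s} lo={q,s}
  L5 li={q,s} lo=∅

live-out(L3) = ["m", "n", "q", "s"]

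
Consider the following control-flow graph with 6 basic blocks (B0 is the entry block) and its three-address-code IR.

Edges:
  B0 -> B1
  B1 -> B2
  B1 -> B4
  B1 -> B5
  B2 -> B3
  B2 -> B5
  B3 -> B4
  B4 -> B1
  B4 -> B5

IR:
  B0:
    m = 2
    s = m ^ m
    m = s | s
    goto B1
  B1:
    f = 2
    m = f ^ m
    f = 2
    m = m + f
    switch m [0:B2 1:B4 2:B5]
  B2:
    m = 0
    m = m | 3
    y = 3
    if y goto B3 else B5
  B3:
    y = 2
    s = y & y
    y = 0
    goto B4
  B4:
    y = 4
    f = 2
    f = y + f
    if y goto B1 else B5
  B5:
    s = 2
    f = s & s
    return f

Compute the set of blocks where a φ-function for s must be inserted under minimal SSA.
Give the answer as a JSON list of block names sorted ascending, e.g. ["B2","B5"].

Answer: ["B1", "B4", "B5"]

Derivation:
idom tree: B1←B0 B2←B1 B3←B2 B4←B1 B5←B1
Join-block Dom:
  B1: preds {B0,B4}: {B0} ∩ {B0,B1,B4} = {B0}; idom=B0
  B4: preds {B1,B3}: {B0,B1} ∩ {B0,B1,B2,B3} = {B0,B1}; idom=B1
  B5: preds {B1,B2,B4}: {B0,B1} ∩ {B0,B1,B2} ∩ {B0,B1,B4} = {B0,B1}; idom=B1

DF walk-up:
  join B1 pred B0: · stop@B0
  join B1 pred B4: B4→B1 stop@B0
  join B4 pred B1: · stop@B1
  join B4 pred B3: B3→B2 stop@B1
  join B5 pred B1: · stop@B1
  join B5 pred B2: B2 stop@B1
  join B5 pred B4: B4 stop@B1
  B0 → ∅
  B1 → {B1}
  B2 → {B4,B5}
  B3 → {B4}
  B4 → {B1,B5}
  B5 → ∅

φ for s: defs {B0,B3,B5}
  DF⁺ = {B1,B4,B5}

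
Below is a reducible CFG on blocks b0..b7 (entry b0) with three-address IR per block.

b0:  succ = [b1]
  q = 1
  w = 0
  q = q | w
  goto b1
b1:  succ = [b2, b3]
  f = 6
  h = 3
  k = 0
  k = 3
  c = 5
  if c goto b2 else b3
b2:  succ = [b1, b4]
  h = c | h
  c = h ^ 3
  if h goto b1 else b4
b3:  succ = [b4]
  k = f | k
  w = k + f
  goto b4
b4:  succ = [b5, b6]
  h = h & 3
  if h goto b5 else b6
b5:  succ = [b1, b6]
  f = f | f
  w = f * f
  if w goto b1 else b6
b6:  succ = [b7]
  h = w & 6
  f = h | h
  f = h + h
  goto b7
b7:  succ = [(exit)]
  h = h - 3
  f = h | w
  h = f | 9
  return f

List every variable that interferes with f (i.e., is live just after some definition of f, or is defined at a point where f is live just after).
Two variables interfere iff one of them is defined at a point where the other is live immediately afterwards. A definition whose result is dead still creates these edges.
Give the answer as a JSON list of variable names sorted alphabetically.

Answer: ["c", "h", "k", "w"]

Analysis:
Per-block:
  b0 def {q,w} use ∅
  b1 def {c,f,h,k} use ∅
  b2 def {c,h} use {c,h}
  b3 def {k,w} use {f,k}
  b4 def {h} use {h}
  b5 def {f,w} use {f}
  b6 def {f,h} use {w}
  b7 def {f,h} use {h,w}

Liveness:
  b0 li=∅ lo={w}
  b1 li={w} lo={c,f,h,k,w}
  b2 li={c,f,h,w} lo={f,h,w}
  b3 li={f,h,k} lo={f,h,w}
  b4 li={f,h,w} lo={f,w}
  b5 li={f} lo={w}
  b6 li={w} lo={h,w}
  b7 li={h,w} lo=∅

Interference:
  c — {f,h,k,w}
  f — {c,h,k,w}
  h — {c,f,k,w}
  k — {c,f,h,w}
  q — {w}
  w — {c,f,h,k,q}

N(f) = ["c", "h", "k", "w"]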